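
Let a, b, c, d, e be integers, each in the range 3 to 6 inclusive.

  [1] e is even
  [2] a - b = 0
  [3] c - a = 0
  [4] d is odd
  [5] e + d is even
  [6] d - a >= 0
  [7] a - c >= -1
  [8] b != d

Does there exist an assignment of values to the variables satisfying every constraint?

Unsatisfiable

Constraint 1 makes e even and constraint 4 makes d odd, so e + d must be odd. Constraint 5 says e + d is even — contradiction.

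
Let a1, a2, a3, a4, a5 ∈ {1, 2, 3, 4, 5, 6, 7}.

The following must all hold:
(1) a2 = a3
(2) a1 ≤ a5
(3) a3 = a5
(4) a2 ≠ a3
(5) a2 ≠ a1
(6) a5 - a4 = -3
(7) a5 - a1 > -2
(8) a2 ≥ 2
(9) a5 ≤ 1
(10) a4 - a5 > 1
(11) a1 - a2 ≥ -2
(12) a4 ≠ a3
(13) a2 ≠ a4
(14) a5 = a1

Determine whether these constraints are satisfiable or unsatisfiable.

From constraints 1, 3, and 14, a2 = a3 = a5 = a1, so a2 = a1. But constraint 5 says a2 ≠ a1. Contradiction.

Unsatisfiable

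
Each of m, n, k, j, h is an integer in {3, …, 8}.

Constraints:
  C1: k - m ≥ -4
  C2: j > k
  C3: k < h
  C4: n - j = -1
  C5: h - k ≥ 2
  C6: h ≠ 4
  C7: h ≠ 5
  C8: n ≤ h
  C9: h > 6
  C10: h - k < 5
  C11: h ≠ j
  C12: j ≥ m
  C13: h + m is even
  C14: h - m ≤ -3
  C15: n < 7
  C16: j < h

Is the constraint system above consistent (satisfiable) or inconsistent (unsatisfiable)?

Constraints 1, 5, and 14 give h − k ≥ 2, k − m ≥ -4, m − h ≥ 3.
Adding all 3 inequalities: the left sides telescope to 0, and the right sides sum to 2 + (-4) + 3 = 1. So 0 ≥ 1, which is false.

Unsatisfiable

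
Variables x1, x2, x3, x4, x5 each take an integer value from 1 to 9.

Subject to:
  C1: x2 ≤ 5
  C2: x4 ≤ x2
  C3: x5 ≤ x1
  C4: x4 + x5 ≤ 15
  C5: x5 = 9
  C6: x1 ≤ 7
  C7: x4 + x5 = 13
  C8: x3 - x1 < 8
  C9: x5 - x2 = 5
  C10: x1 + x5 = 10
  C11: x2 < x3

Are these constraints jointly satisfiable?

Unsatisfiable

From constraints 1 and 2: x4 ≤ x2 ≤ 5. From constraints 3 and 6: x5 ≤ x1 ≤ 7. Hence x4 + x5 ≤ 12. But constraint 7 requires x4 + x5 = 13, and 13 > 12. Contradiction.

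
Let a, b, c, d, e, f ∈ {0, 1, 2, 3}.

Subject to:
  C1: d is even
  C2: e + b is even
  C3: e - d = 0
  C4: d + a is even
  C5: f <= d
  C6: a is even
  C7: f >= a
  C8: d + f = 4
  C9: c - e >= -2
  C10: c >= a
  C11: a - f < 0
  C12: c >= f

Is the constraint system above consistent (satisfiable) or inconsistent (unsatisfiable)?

Satisfiable

The assignment a = 0, b = 0, c = 2, d = 2, e = 2, f = 2 works:
  constraint 3 holds since e - d = 0.
  constraint 8 holds since d + f = 4.
  constraint 9 holds since c - e = 0.
The rest check out directly.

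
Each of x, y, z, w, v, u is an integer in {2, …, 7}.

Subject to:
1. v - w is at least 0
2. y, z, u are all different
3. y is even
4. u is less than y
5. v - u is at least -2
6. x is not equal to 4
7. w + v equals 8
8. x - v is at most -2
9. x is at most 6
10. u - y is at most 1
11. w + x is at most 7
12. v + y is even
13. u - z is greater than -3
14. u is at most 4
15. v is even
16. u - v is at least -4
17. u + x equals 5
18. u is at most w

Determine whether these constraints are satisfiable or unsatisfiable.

Try x = 2, y = 4, z = 5, w = 4, v = 4, u = 3.
Check constraint 1: v - w = 0; constraint 5: v - u = 1. The remaining constraints are straightforward to verify.

Satisfiable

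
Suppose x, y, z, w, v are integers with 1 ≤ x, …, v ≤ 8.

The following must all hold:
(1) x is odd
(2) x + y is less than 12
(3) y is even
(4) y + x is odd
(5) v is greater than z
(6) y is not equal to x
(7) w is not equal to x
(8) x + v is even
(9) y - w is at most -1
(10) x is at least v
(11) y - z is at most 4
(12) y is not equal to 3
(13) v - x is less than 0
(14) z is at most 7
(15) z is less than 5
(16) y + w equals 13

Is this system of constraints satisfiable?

Satisfiable

One satisfying assignment is x = 5, y = 6, z = 2, w = 7, v = 3.
For the less obvious constraints — constraint 2: x + y = 11; constraint 9: y - w = -1; constraint 11: y - z = 4 — and the others hold by inspection.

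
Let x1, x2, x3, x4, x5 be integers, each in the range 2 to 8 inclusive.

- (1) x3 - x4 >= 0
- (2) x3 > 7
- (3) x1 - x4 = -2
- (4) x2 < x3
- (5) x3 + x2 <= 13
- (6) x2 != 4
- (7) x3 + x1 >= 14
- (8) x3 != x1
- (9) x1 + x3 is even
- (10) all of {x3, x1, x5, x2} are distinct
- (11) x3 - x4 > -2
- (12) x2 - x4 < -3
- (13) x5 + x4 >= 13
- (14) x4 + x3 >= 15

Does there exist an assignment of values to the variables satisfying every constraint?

Satisfiable

One satisfying assignment is x1 = 6, x2 = 2, x3 = 8, x4 = 8, x5 = 7.
For the less obvious constraints — constraint 1: x3 - x4 = 0; constraint 3: x1 - x4 = -2; constraint 5: x3 + x2 = 10 — and the others hold by inspection.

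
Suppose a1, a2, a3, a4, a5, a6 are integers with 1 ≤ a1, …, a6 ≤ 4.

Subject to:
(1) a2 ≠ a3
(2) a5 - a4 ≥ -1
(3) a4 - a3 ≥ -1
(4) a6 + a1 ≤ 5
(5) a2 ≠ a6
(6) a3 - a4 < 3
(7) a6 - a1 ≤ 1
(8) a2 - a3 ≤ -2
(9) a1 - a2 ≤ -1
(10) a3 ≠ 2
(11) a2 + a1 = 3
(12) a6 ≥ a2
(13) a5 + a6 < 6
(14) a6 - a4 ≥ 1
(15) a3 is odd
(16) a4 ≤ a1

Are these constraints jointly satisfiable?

Constraints 3, 7, 8, 9, and 14 give a4 − a3 ≥ -1, a3 − a2 ≥ 2, a2 − a1 ≥ 1, a1 − a6 ≥ -1, a6 − a4 ≥ 1.
Adding all 5 inequalities: the left sides telescope to 0, and the right sides sum to (-1) + 2 + 1 + (-1) + 1 = 2. So 0 ≥ 2, which is false.

Unsatisfiable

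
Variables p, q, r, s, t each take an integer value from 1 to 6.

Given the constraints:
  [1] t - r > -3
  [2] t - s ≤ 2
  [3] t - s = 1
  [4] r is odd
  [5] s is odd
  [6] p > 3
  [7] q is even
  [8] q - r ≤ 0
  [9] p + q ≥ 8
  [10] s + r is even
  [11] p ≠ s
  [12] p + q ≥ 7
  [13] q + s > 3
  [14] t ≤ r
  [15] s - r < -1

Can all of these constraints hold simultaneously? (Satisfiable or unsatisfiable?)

Setting (p, q, r, s, t) = (6, 2, 5, 3, 4) satisfies everything: constraint 1: t - r = -1; constraint 2: t - s = 1, and the others follow.

Satisfiable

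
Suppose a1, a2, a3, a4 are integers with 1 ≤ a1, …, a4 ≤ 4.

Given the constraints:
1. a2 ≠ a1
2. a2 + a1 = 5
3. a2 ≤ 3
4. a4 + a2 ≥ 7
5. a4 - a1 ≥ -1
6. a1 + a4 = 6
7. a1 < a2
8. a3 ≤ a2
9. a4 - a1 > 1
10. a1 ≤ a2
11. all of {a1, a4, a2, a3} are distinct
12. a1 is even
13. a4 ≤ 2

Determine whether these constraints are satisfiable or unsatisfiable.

From constraints 3 and 10: a1 ≤ a2 ≤ 3. From constraint 13: a4 ≤ 2. Hence a1 + a4 ≤ 5. But constraint 6 requires a1 + a4 = 6, and 6 > 5. Contradiction.

Unsatisfiable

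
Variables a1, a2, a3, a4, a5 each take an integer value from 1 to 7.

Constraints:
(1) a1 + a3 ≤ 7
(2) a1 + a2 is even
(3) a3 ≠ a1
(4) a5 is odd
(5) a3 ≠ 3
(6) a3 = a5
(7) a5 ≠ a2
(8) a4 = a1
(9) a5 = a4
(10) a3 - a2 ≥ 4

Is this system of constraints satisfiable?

Unsatisfiable

From constraints 6, 8, and 9, a3 = a5 = a4 = a1, so a3 = a1. But constraint 3 says a3 ≠ a1. Contradiction.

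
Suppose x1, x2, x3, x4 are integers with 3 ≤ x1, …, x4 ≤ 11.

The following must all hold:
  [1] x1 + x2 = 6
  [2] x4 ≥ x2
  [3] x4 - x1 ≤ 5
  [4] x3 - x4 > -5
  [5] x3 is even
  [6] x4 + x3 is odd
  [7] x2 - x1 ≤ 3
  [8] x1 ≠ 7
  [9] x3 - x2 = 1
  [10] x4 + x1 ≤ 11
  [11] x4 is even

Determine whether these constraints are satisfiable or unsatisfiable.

Unsatisfiable

Constraint 11 makes x4 even and constraint 5 makes x3 even, so x4 + x3 must be even. Constraint 6 says x4 + x3 is odd — contradiction.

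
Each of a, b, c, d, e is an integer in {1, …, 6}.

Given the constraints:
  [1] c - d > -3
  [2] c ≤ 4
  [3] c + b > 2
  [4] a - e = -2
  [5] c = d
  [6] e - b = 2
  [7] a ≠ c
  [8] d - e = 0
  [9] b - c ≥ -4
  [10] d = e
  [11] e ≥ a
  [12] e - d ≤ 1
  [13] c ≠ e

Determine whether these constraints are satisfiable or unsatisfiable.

From constraints 5 and 10, c = d = e, so c = e. But constraint 13 says c ≠ e. Contradiction.

Unsatisfiable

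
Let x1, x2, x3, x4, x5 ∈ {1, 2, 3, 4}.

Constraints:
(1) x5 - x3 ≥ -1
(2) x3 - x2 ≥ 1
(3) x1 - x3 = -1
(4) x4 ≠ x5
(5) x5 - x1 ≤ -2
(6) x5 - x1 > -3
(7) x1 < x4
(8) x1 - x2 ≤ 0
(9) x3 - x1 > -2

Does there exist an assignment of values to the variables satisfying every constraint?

Unsatisfiable

Constraints 1, 2, 5, and 8 give x3 − x2 ≥ 1, x2 − x1 ≥ 0, x1 − x5 ≥ 2, x5 − x3 ≥ -1.
Adding all 4 inequalities: the left sides telescope to 0, and the right sides sum to 1 + 0 + 2 + (-1) = 2. So 0 ≥ 2, which is false.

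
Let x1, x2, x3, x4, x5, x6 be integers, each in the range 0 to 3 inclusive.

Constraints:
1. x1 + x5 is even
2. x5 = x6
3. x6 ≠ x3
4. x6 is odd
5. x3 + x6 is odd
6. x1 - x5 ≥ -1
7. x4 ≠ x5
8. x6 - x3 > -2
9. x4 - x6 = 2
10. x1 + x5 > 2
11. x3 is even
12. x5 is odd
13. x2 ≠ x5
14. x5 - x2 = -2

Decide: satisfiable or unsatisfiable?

Take x1 = 3, x2 = 3, x3 = 2, x4 = 3, x5 = 1, x6 = 1. Then constraint 6: x1 - x5 = 2; constraint 8: x6 - x3 = -1; constraint 9: x4 - x6 = 2, and every other listed constraint is also met.

Satisfiable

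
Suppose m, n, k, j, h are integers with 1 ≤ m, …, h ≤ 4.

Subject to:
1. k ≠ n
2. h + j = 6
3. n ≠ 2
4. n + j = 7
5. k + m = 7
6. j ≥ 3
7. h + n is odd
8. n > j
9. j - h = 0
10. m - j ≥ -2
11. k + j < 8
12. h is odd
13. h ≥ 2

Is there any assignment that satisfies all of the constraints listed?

Satisfiable

Try m = 4, n = 4, k = 3, j = 3, h = 3.
Check constraint 2: h + j = 6; constraint 4: n + j = 7. The remaining constraints are straightforward to verify.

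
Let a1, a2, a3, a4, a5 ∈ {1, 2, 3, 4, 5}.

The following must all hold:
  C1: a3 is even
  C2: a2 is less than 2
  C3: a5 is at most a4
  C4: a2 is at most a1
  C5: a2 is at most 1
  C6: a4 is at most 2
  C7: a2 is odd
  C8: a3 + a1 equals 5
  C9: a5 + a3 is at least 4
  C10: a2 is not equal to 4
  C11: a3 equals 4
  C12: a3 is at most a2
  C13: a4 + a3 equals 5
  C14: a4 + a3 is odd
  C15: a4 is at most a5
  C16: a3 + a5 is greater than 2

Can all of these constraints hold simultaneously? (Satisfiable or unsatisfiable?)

From constraints 3 and 6: a5 ≤ a4 ≤ 2. From constraints 5 and 12: a3 ≤ a2 ≤ 1. Hence a5 + a3 ≤ 3. But constraint 9 requires a5 + a3 ≥ 4, and 4 > 3. Contradiction.

Unsatisfiable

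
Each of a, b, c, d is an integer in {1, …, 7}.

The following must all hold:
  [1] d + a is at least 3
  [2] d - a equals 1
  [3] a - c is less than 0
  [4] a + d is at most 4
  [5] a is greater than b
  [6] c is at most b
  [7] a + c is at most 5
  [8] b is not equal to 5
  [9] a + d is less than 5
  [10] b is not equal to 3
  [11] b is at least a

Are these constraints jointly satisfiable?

Unsatisfiable

Constraints 3, 5, and 6 give b < a, a < c, c ≤ b. Chaining: b < a < c ≤ b, which forces b < b — impossible.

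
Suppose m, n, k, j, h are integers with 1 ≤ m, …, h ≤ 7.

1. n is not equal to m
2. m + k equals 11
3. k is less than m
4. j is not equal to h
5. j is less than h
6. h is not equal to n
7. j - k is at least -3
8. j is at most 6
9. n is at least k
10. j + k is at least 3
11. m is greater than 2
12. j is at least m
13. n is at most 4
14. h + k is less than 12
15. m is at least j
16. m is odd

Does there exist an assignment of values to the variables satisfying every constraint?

Unsatisfiable

From constraints 8 and 12: m ≤ j ≤ 6. From constraints 9 and 13: k ≤ n ≤ 4. Hence m + k ≤ 10. But constraint 2 requires m + k = 11, and 11 > 10. Contradiction.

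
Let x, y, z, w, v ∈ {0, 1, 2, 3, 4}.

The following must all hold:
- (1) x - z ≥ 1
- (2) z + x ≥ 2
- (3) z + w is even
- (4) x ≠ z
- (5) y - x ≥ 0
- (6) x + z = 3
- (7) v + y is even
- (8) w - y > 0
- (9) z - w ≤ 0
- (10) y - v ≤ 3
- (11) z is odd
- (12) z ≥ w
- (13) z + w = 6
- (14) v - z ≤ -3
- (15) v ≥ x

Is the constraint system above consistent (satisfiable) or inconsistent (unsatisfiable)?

Unsatisfiable

Constraints 1, 5, 10, and 14 give v − y ≥ -3, y − x ≥ 0, x − z ≥ 1, z − v ≥ 3.
Adding all 4 inequalities: the left sides telescope to 0, and the right sides sum to (-3) + 0 + 1 + 3 = 1. So 0 ≥ 1, which is false.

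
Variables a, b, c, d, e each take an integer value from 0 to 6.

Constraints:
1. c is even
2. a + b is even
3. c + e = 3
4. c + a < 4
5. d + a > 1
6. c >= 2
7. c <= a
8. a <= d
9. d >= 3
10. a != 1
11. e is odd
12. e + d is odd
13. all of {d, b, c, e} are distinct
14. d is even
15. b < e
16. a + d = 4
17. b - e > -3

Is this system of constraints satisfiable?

From constraints 6 and 7: a ≥ c ≥ 2. From constraint 9: d ≥ 3. Hence a + d ≥ 5. But constraint 16 requires a + d = 4, and 4 < 5. Contradiction.

Unsatisfiable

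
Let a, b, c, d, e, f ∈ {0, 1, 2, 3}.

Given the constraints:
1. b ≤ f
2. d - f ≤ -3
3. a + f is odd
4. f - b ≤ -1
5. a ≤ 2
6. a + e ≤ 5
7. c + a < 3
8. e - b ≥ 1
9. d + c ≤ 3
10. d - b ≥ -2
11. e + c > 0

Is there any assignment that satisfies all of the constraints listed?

Constraints 2, 4, and 10 give d − b ≥ -2, b − f ≥ 1, f − d ≥ 3.
Adding all 3 inequalities: the left sides telescope to 0, and the right sides sum to (-2) + 1 + 3 = 2. So 0 ≥ 2, which is false.

Unsatisfiable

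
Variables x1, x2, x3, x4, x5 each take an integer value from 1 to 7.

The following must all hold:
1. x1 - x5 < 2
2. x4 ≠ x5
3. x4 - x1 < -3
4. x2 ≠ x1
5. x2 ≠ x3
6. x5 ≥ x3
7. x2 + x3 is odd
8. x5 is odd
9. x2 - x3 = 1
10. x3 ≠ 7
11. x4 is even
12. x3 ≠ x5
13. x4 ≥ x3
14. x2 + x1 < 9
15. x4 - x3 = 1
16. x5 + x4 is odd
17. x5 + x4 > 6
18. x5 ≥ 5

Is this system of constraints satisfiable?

Satisfiable

The assignment x1 = 6, x2 = 2, x3 = 1, x4 = 2, x5 = 5 works:
  constraint 1 holds since x1 - x5 = 1.
  constraint 3 holds since x4 - x1 = -4.
  constraint 9 holds since x2 - x3 = 1.
The rest check out directly.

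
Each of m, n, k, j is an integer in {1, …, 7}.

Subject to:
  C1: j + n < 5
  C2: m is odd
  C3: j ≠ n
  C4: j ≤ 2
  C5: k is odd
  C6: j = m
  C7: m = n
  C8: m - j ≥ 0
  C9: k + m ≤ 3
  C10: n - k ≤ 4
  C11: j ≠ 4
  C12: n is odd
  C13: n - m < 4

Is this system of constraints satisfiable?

Unsatisfiable

From constraints 6 and 7, j = m = n, so j = n. But constraint 3 says j ≠ n. Contradiction.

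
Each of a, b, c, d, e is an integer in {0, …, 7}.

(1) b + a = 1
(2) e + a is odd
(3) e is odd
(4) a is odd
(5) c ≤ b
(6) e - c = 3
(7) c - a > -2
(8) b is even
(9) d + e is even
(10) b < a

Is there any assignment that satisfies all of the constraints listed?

Unsatisfiable

Constraint 3 makes e odd and constraint 4 makes a odd, so e + a must be even. Constraint 2 says e + a is odd — contradiction.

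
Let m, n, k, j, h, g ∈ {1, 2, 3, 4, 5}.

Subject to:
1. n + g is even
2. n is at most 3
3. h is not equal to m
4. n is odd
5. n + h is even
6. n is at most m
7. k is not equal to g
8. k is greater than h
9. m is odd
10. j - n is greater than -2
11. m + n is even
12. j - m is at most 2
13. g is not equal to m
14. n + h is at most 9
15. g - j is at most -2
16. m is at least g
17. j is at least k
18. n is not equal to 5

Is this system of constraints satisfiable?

Setting (m, n, k, j, h, g) = (5, 3, 4, 4, 3, 1) satisfies everything: constraint 10: j - n = 1; constraint 12: j - m = -1; constraint 14: n + h = 6, and the others follow.

Satisfiable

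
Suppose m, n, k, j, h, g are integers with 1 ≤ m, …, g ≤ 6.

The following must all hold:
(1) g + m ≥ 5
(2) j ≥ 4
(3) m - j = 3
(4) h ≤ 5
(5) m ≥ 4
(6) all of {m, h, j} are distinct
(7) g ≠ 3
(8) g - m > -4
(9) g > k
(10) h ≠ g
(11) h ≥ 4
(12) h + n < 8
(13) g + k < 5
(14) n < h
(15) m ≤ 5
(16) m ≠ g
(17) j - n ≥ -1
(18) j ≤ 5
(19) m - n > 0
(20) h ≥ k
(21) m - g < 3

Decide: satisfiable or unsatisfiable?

Unsatisfiable

Constraints 2, 4, 5, 11, 15, and 18 confine each of m, h, j to the 2 values {4, 5}.
Constraint 6 requires all 3 of them to be distinct, but only 2 values are available — impossible by the pigeonhole principle.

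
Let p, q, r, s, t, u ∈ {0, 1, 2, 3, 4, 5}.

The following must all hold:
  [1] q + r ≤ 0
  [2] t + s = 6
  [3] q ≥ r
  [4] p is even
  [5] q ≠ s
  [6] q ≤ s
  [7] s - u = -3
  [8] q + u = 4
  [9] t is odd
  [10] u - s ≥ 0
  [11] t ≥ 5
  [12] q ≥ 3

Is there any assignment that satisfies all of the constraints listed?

From constraint 11: t ≥ 5. From constraints 6 and 12: s ≥ q ≥ 3. Hence t + s ≥ 8. But constraint 2 requires t + s = 6, and 6 < 8. Contradiction.

Unsatisfiable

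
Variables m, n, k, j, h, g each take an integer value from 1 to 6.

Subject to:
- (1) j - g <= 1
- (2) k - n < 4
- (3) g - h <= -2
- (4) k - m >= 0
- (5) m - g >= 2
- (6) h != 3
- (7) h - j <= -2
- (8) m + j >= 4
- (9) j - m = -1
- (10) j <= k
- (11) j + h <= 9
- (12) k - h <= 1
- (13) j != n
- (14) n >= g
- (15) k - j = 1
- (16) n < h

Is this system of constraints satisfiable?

Unsatisfiable

Constraints 1, 4, 5, 7, and 12 give h − k ≥ -1, k − m ≥ 0, m − g ≥ 2, g − j ≥ -1, j − h ≥ 2.
Adding all 5 inequalities: the left sides telescope to 0, and the right sides sum to (-1) + 0 + 2 + (-1) + 2 = 2. So 0 ≥ 2, which is false.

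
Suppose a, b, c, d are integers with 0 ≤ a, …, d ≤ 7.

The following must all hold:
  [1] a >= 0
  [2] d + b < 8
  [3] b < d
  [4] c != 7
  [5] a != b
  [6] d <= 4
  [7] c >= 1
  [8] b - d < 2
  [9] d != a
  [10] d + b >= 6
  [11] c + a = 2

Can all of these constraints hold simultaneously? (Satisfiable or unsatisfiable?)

Take a = 0, b = 3, c = 2, d = 4. Then constraint 2: d + b = 7; constraint 8: b - d = -1; constraint 10: d + b = 7, and every other listed constraint is also met.

Satisfiable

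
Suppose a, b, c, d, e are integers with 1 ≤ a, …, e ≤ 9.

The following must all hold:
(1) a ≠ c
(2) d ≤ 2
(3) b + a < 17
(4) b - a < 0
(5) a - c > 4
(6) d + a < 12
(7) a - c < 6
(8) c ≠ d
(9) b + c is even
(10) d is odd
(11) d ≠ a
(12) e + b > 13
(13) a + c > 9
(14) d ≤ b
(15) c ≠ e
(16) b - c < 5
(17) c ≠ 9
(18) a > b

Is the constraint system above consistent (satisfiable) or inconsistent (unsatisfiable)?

Satisfiable

Setting (a, b, c, d, e) = (8, 7, 3, 1, 8) satisfies everything: constraint 3: b + a = 15; constraint 4: b - a = -1, and the others follow.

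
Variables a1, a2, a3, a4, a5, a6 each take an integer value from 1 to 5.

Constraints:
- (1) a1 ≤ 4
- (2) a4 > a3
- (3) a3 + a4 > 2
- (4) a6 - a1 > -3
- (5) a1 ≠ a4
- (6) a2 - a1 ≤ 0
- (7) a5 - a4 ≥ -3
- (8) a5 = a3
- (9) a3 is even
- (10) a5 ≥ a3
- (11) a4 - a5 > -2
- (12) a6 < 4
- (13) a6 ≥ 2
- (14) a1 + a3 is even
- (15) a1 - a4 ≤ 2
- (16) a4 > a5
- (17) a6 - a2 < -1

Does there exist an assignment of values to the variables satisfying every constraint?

The assignment a1 = 4, a2 = 4, a3 = 2, a4 = 3, a5 = 2, a6 = 2 works:
  constraint 3 holds since a3 + a4 = 5.
  constraint 4 holds since a6 - a1 = -2.
The rest check out directly.

Satisfiable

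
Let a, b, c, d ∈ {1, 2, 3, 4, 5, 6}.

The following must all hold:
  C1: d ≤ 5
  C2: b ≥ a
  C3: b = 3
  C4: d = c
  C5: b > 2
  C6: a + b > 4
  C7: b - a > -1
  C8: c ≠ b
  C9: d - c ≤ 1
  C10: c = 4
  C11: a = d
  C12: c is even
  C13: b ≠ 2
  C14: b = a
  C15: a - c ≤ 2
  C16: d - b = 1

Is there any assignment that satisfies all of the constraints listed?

Constraint 3 fixes b = 3 and constraint 10 fixes c = 4. Constraints 4, 11, and 14 give b = a = d = c, so b = c. But 3 ≠ 4 — contradiction.

Unsatisfiable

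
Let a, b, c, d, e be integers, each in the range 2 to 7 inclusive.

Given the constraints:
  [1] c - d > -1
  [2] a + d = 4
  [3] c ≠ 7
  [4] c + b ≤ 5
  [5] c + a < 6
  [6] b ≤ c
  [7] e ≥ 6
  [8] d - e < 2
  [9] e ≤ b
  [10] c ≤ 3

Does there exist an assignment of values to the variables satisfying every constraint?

From constraints 7 and 9: b ≥ e and e ≥ 6, so b ≥ 6. From constraints 6 and 10: b ≤ c and c ≤ 3, so b ≤ 3. But 3 < 6, so no value of b works.

Unsatisfiable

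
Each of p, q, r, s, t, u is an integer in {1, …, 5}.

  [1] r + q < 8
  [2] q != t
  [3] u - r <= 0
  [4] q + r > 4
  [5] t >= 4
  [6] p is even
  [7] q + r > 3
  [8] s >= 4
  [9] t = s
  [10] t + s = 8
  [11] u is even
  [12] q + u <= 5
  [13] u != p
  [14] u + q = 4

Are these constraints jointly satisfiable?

Satisfiable

Setting (p, q, r, s, t, u) = (4, 2, 4, 4, 4, 2) satisfies everything: constraint 1: r + q = 6; constraint 3: u - r = -2; constraint 4: q + r = 6, and the others follow.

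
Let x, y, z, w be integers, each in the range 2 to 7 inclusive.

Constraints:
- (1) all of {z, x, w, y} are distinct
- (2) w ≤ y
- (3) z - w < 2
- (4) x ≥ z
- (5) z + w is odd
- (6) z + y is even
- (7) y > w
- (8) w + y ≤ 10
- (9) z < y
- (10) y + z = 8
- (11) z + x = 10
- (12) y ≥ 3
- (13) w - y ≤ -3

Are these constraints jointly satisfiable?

The assignment x = 7, y = 5, z = 3, w = 2 works:
  constraint 3 holds since z - w = 1.
  constraint 8 holds since w + y = 7.
  constraint 10 holds since y + z = 8.
The rest check out directly.

Satisfiable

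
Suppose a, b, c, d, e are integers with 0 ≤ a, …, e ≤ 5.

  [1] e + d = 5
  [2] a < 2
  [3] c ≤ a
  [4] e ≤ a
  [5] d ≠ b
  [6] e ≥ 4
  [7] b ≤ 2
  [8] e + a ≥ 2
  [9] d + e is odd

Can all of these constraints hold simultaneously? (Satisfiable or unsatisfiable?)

Unsatisfiable

From constraints 4 and 6: a ≥ e and e ≥ 4, so a ≥ 4. From constraint 2: a ≤ 1. But 1 < 4, so no value of a works.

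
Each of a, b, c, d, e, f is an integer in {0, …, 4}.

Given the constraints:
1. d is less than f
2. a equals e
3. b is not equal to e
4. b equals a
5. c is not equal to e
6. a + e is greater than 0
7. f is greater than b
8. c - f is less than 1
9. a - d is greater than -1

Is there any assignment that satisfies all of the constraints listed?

From constraints 2 and 4, b = a = e, so b = e. But constraint 3 says b ≠ e. Contradiction.

Unsatisfiable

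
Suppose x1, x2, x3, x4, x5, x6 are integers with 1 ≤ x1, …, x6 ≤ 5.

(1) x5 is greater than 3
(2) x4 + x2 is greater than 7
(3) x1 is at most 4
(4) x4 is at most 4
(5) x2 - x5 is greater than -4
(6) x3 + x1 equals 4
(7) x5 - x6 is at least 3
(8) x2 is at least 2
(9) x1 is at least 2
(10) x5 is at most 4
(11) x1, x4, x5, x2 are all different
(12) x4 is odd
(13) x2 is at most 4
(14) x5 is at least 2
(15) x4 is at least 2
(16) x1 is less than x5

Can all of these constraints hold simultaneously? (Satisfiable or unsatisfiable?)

Constraints 3, 4, 8, 9, 10, 13, 14, and 15 confine each of x1, x4, x5, x2 to the 3 values {2, …, 4}.
Constraint 11 requires all 4 of them to be distinct, but only 3 values are available — impossible by the pigeonhole principle.

Unsatisfiable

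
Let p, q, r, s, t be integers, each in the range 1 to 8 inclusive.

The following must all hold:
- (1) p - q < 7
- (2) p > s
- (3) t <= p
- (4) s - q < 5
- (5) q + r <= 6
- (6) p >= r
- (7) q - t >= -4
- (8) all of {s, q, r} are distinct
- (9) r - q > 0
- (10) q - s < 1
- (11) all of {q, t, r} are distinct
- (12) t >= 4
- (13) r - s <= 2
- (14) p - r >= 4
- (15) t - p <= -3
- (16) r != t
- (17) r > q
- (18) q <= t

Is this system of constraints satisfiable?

One satisfying assignment is p = 8, q = 2, r = 3, s = 4, t = 5.
For the less obvious constraints — constraint 1: p - q = 6; constraint 4: s - q = 2 — and the others hold by inspection.

Satisfiable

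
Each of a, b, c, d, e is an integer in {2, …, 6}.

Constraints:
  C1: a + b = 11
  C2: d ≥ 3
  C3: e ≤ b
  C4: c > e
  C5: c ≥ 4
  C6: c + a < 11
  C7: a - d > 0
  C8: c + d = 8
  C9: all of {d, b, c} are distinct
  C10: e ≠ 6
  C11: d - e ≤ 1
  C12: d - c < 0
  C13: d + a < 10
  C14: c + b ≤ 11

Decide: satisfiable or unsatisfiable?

Satisfiable

One satisfying assignment is a = 5, b = 6, c = 5, d = 3, e = 2.
For the less obvious constraints — constraint 1: a + b = 11; constraint 6: c + a = 10 — and the others hold by inspection.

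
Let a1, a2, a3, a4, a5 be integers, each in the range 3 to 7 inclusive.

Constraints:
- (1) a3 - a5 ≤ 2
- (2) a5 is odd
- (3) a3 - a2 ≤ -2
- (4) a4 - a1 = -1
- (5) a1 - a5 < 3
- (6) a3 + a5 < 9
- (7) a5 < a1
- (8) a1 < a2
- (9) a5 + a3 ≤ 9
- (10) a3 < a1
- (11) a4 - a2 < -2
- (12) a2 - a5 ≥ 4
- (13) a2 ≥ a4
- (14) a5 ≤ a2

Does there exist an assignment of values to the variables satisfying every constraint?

Satisfiable

Take a1 = 5, a2 = 7, a3 = 3, a4 = 4, a5 = 3. Then constraint 1: a3 - a5 = 0; constraint 3: a3 - a2 = -4; constraint 4: a4 - a1 = -1, and every other listed constraint is also met.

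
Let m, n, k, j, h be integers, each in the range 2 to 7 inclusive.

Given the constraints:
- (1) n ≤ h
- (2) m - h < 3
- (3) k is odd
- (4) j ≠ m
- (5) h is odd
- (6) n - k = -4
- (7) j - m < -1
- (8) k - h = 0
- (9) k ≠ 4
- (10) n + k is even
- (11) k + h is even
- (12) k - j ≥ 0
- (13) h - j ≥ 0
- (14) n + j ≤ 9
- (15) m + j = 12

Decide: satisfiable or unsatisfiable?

Setting (m, n, k, j, h) = (7, 3, 7, 5, 7) satisfies everything: constraint 2: m - h = 0; constraint 6: n - k = -4; constraint 7: j - m = -2, and the others follow.

Satisfiable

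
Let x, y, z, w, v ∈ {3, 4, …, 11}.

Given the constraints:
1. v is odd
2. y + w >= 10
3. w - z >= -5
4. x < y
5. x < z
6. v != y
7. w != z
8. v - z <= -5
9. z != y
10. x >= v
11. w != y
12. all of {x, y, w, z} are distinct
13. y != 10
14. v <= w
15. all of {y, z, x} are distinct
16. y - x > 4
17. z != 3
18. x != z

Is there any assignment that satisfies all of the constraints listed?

Satisfiable

Setting (x, y, z, w, v) = (3, 9, 8, 4, 3) satisfies everything: constraint 2: y + w = 13; constraint 3: w - z = -4; constraint 8: v - z = -5, and the others follow.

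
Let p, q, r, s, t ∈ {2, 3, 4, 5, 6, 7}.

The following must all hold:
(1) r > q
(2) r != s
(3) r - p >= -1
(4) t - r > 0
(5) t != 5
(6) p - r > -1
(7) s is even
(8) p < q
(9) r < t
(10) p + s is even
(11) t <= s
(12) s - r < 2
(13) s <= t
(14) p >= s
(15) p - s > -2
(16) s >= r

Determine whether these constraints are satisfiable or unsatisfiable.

Unsatisfiable

Constraints 1, 4, 8, 11, and 14 give p < q, q < r, r < t, t ≤ s, s ≤ p. Chaining: p < q < r < t ≤ s ≤ p, which forces p < p — impossible.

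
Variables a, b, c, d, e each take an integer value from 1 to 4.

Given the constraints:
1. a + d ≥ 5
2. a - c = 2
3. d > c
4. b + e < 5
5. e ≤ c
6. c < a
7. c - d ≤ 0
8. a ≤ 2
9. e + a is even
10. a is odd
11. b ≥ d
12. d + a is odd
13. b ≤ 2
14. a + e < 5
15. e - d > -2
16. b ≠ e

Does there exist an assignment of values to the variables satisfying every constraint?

From constraint 8: a ≤ 2. From constraints 11 and 13: d ≤ b ≤ 2. Hence a + d ≤ 4. But constraint 1 requires a + d ≥ 5, and 5 > 4. Contradiction.

Unsatisfiable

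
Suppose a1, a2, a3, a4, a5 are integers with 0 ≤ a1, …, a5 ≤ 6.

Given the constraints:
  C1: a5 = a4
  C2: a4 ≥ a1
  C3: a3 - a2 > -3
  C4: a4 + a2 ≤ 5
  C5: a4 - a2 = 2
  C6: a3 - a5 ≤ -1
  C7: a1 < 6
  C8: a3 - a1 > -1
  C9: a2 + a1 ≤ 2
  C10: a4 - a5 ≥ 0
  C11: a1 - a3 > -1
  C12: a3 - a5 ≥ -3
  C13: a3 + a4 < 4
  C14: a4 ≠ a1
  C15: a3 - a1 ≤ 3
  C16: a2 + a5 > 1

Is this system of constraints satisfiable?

Satisfiable

Take a1 = 0, a2 = 0, a3 = 0, a4 = 2, a5 = 2. Then constraint 3: a3 - a2 = 0; constraint 4: a4 + a2 = 2; constraint 5: a4 - a2 = 2, and every other listed constraint is also met.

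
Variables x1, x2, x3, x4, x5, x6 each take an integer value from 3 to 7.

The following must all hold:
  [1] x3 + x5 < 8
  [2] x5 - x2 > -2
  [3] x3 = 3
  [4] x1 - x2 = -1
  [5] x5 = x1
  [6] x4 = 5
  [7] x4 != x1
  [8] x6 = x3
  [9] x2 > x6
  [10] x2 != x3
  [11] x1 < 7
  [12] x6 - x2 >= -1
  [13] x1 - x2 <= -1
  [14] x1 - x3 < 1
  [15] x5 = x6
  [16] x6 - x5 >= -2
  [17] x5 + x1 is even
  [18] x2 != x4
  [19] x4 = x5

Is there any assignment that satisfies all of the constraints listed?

Constraint 6 fixes x4 = 5 and constraint 3 fixes x3 = 3. Constraints 8, 15, and 19 give x4 = x5 = x6 = x3, so x4 = x3. But 5 ≠ 3 — contradiction.

Unsatisfiable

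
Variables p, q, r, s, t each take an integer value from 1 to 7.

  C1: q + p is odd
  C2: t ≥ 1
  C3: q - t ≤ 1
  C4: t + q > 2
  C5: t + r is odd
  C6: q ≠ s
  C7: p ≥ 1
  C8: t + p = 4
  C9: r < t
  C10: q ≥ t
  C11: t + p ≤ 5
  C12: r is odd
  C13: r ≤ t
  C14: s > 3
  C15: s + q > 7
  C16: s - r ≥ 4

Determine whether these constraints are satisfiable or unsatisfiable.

The assignment p = 2, q = 3, r = 1, s = 5, t = 2 works:
  constraint 3 holds since q - t = 1.
  constraint 4 holds since t + q = 5.
The rest check out directly.

Satisfiable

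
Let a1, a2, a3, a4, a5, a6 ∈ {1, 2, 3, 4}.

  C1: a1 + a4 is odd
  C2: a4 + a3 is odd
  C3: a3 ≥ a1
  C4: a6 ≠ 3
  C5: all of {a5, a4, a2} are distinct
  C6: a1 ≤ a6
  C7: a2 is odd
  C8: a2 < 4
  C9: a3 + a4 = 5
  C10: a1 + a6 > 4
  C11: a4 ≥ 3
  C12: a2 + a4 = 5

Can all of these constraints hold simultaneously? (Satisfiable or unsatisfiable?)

Setting (a1, a2, a3, a4, a5, a6) = (1, 1, 1, 4, 2, 4) satisfies everything: constraint 9: a3 + a4 = 5; constraint 10: a1 + a6 = 5, and the others follow.

Satisfiable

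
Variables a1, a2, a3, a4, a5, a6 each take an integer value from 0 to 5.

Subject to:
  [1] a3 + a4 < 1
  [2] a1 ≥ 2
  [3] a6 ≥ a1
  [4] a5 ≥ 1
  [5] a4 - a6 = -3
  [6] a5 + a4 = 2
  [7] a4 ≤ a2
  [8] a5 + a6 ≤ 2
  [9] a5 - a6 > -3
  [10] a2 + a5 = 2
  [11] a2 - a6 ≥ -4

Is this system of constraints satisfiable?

From constraint 4: a5 ≥ 1. From constraints 2 and 3: a6 ≥ a1 ≥ 2. Hence a5 + a6 ≥ 3. But constraint 8 requires a5 + a6 ≤ 2, and 2 < 3. Contradiction.

Unsatisfiable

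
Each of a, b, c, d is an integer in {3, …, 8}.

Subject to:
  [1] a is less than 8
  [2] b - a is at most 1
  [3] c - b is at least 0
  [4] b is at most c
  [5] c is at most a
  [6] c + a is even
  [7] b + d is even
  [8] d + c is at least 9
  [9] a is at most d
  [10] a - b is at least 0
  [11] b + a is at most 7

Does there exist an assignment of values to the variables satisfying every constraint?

Satisfiable

Take a = 3, b = 3, c = 3, d = 7. Then constraint 2: b - a = 0; constraint 3: c - b = 0; constraint 8: d + c = 10, and every other listed constraint is also met.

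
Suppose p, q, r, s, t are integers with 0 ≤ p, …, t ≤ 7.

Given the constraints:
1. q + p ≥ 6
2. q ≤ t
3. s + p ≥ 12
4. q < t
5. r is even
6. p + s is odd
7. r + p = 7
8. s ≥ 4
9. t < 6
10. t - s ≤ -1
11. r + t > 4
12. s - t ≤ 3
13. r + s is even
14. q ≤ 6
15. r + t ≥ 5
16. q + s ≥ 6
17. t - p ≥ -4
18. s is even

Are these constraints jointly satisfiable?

The assignment p = 7, q = 0, r = 0, s = 6, t = 5 works:
  constraint 1 holds since q + p = 7.
  constraint 3 holds since s + p = 13.
  constraint 7 holds since r + p = 7.
The rest check out directly.

Satisfiable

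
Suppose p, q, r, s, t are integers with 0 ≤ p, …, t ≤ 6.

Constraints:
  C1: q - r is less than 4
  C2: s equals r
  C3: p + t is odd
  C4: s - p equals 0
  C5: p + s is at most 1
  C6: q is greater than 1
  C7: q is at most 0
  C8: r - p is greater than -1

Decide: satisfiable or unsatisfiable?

From constraint 6: q ≥ 2. From constraint 7: q ≤ 0. But 0 < 2, so no value of q works.

Unsatisfiable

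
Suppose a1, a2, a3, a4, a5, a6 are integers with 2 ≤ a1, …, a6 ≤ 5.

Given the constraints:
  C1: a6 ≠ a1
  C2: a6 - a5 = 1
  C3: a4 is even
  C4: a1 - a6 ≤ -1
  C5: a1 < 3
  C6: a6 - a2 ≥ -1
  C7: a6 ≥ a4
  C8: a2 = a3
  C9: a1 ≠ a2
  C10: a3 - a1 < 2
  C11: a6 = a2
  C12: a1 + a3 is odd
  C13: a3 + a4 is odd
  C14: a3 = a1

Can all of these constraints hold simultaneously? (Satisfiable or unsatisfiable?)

From constraints 8, 11, and 14, a6 = a2 = a3 = a1, so a6 = a1. But constraint 1 says a6 ≠ a1. Contradiction.

Unsatisfiable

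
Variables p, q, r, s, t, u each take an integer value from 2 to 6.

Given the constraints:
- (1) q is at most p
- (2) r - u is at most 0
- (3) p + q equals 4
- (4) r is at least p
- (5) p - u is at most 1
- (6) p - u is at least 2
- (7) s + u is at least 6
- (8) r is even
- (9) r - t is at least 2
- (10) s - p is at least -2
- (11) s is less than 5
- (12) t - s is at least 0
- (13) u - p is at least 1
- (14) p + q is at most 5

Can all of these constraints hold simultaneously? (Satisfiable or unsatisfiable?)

Constraints 2, 6, 9, 10, and 12 give p − u ≥ 2, u − r ≥ 0, r − t ≥ 2, t − s ≥ 0, s − p ≥ -2.
Adding all 5 inequalities: the left sides telescope to 0, and the right sides sum to 2 + 0 + 2 + 0 + (-2) = 2. So 0 ≥ 2, which is false.

Unsatisfiable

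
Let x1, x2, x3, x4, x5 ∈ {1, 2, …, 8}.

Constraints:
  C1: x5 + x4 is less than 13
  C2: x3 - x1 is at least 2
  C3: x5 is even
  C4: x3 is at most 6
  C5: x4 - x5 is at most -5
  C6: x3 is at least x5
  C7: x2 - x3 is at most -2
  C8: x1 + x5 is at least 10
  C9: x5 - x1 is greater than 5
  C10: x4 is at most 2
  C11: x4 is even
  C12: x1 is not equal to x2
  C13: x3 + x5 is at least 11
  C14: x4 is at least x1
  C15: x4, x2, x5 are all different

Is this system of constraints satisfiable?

From constraints 10 and 14: x1 ≤ x4 ≤ 2. From constraints 4 and 6: x5 ≤ x3 ≤ 6. Hence x1 + x5 ≤ 8. But constraint 8 requires x1 + x5 ≥ 10, and 10 > 8. Contradiction.

Unsatisfiable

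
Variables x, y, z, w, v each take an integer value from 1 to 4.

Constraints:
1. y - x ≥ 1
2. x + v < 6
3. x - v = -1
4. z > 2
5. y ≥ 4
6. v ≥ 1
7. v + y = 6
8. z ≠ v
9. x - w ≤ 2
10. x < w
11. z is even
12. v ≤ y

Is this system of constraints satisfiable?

Take x = 1, y = 4, z = 4, w = 2, v = 2. Then constraint 1: y - x = 3; constraint 2: x + v = 3, and every other listed constraint is also met.

Satisfiable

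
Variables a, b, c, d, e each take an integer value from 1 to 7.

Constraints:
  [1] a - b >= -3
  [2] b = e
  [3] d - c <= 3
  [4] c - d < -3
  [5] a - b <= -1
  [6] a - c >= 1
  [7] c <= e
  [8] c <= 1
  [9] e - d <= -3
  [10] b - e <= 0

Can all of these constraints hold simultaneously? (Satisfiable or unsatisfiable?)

Constraints 3, 5, 6, 9, and 10 give c − d ≥ -3, d − e ≥ 3, e − b ≥ 0, b − a ≥ 1, a − c ≥ 1.
Adding all 5 inequalities: the left sides telescope to 0, and the right sides sum to (-3) + 3 + 0 + 1 + 1 = 2. So 0 ≥ 2, which is false.

Unsatisfiable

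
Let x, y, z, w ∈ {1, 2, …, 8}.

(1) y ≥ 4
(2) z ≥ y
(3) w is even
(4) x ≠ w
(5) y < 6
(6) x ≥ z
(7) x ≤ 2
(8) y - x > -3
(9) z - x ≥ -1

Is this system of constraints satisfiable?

Unsatisfiable

From constraints 1 and 2: z ≥ y and y ≥ 4, so z ≥ 4. From constraints 6 and 7: z ≤ x and x ≤ 2, so z ≤ 2. But 2 < 4, so no value of z works.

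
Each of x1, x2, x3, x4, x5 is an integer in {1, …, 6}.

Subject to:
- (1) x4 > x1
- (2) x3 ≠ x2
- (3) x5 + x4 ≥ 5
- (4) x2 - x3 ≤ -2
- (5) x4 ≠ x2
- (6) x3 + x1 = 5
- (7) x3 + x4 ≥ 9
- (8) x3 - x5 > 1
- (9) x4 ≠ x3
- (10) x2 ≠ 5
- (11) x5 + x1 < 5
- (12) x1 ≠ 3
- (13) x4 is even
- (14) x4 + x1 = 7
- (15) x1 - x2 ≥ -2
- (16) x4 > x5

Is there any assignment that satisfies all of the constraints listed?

Satisfiable

Take x1 = 1, x2 = 2, x3 = 4, x4 = 6, x5 = 1. Then constraint 3: x5 + x4 = 7; constraint 4: x2 - x3 = -2; constraint 6: x3 + x1 = 5, and every other listed constraint is also met.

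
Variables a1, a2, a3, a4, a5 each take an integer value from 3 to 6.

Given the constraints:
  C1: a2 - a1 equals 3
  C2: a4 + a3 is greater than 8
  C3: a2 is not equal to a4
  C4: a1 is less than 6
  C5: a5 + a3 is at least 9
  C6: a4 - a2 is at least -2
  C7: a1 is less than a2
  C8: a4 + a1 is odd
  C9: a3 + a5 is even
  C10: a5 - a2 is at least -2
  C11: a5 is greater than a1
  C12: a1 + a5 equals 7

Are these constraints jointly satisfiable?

Satisfiable

Take a1 = 3, a2 = 6, a3 = 6, a4 = 4, a5 = 4. Then constraint 1: a2 - a1 = 3; constraint 2: a4 + a3 = 10; constraint 5: a5 + a3 = 10, and every other listed constraint is also met.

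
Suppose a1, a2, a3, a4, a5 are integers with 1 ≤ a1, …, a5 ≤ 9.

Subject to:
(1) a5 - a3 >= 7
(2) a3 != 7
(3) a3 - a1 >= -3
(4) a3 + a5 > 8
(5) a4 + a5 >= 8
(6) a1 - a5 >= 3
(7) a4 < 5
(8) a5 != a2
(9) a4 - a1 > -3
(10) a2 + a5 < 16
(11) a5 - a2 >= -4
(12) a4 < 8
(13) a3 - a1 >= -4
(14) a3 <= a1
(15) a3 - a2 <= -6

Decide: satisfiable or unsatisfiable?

Unsatisfiable

Constraints 6, 11, 13, and 15 give a1 − a5 ≥ 3, a5 − a2 ≥ -4, a2 − a3 ≥ 6, a3 − a1 ≥ -4.
Adding all 4 inequalities: the left sides telescope to 0, and the right sides sum to 3 + (-4) + 6 + (-4) = 1. So 0 ≥ 1, which is false.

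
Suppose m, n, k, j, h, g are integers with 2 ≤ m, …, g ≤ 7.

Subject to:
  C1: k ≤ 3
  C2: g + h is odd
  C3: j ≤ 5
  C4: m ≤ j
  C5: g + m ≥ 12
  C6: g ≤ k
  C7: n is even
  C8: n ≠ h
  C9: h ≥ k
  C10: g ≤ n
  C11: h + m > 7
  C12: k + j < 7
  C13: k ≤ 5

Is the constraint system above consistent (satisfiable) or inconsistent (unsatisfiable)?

Unsatisfiable

From constraints 6 and 13: g ≤ k ≤ 5. From constraints 3 and 4: m ≤ j ≤ 5. Hence g + m ≤ 10. But constraint 5 requires g + m ≥ 12, and 12 > 10. Contradiction.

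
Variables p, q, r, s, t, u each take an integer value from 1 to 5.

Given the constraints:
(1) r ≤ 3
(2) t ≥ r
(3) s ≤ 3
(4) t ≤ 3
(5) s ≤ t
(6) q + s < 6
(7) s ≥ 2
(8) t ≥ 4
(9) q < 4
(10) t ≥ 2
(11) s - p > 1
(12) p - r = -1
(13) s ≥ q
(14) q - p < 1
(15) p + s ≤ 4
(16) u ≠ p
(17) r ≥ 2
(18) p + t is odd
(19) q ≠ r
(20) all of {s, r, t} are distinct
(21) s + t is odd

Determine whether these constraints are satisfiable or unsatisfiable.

Unsatisfiable

Constraints 1, 3, 4, 7, 10, and 17 confine each of s, r, t to the 2 values {2, 3}.
Constraint 20 requires all 3 of them to be distinct, but only 2 values are available — impossible by the pigeonhole principle.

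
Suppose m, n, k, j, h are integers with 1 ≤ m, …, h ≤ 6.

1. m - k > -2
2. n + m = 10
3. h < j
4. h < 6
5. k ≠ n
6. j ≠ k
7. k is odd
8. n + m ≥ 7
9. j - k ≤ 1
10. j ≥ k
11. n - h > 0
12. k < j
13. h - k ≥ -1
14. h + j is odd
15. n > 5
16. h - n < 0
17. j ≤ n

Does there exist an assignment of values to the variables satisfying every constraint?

Satisfiable

The assignment m = 4, n = 6, k = 5, j = 6, h = 5 works:
  constraint 1 holds since m - k = -1.
  constraint 2 holds since n + m = 10.
  constraint 8 holds since n + m = 10.
The rest check out directly.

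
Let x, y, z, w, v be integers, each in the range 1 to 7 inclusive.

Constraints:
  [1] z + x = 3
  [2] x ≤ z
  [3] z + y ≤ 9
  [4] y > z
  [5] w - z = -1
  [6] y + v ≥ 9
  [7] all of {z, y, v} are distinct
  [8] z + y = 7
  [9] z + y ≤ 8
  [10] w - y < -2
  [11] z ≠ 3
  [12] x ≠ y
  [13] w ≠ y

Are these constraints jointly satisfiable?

The assignment x = 1, y = 5, z = 2, w = 1, v = 6 works:
  constraint 1 holds since z + x = 3.
  constraint 3 holds since z + y = 7.
  constraint 5 holds since w - z = -1.
The rest check out directly.

Satisfiable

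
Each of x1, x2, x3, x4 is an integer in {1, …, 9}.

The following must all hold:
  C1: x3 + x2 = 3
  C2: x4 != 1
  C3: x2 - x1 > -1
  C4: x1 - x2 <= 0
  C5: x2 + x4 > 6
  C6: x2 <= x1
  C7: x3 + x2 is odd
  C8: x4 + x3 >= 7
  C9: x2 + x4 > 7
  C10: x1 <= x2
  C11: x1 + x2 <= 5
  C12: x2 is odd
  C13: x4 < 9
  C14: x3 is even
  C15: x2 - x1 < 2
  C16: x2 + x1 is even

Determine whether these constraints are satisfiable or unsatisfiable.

One satisfying assignment is x1 = 1, x2 = 1, x3 = 2, x4 = 8.
For the less obvious constraints — constraint 1: x3 + x2 = 3; constraint 3: x2 - x1 = 0; constraint 4: x1 - x2 = 0 — and the others hold by inspection.

Satisfiable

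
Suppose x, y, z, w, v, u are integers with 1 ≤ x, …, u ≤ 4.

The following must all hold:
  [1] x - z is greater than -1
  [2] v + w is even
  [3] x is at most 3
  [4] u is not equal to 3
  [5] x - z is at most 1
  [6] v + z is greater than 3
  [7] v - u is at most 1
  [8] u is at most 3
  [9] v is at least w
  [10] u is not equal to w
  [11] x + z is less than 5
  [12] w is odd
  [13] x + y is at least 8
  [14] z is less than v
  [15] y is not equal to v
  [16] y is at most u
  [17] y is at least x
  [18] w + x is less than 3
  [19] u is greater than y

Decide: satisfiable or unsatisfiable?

From constraint 3: x ≤ 3. From constraints 8 and 16: y ≤ u ≤ 3. Hence x + y ≤ 6. But constraint 13 requires x + y ≥ 8, and 8 > 6. Contradiction.

Unsatisfiable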